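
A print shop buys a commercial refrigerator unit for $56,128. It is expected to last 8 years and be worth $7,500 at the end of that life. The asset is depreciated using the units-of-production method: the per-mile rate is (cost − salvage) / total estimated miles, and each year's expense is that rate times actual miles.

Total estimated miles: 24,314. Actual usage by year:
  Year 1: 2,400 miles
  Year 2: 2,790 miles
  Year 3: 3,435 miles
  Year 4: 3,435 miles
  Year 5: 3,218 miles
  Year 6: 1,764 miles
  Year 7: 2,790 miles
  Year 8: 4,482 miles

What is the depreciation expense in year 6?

$3,528

Depreciable base = $56,128 − $7,500 = $48,628.
Rate = $48,628 / 24,314 miles = $2 per mile.
Year 1: 2,400 × $2 = $4,800. Book value $51,328.
Year 2: 2,790 × $2 = $5,580. Book value $45,748.
Year 3: 3,435 × $2 = $6,870. Book value $38,878.
Year 4: 3,435 × $2 = $6,870. Book value $32,008.
Year 5: 3,218 × $2 = $6,436. Book value $25,572.
Year 6: 1,764 × $2 = $3,528. Book value $22,044.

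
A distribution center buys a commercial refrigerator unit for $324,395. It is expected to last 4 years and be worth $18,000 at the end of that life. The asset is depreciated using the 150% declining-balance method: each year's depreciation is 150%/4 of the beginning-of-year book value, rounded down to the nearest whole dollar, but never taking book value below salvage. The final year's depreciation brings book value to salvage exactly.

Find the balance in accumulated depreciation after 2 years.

$197,678

Depreciable base = $324,395 − $18,000 = $306,395.
Year 1: ⌊$324,395 × 150%/4⌋ = $121,648. Book value $202,747.
Year 2: ⌊$202,747 × 150%/4⌋ = $76,030. Book value $126,717.
Accumulated through year 2 = $324,395 − $126,717 = $197,678.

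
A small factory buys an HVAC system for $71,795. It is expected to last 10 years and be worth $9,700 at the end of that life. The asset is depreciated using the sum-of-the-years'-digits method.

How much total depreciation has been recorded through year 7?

Depreciable base = $71,795 − $9,700 = $62,095.
Sum of the years' digits = 10+9+8+7+6+5+4+3+2+1 = 55.
Year 1: $62,095 × 10/55 = $11,290. Book value $60,505.
Year 2: $62,095 × 9/55 = $10,161. Book value $50,344.
Year 3: $62,095 × 8/55 = $9,032. Book value $41,312.
Year 4: $62,095 × 7/55 = $7,903. Book value $33,409.
Year 5: $62,095 × 6/55 = $6,774. Book value $26,635.
Year 6: $62,095 × 5/55 = $5,645. Book value $20,990.
Year 7: $62,095 × 4/55 = $4,516. Book value $16,474.
Accumulated through year 7 = $71,795 − $16,474 = $55,321.

$55,321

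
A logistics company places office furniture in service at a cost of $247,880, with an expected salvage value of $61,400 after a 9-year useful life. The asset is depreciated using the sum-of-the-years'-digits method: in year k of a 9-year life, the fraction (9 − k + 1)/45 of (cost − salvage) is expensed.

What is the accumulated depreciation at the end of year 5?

Depreciable base = $247,880 − $61,400 = $186,480.
Sum of the years' digits = 9+8+7+6+5+4+3+2+1 = 45.
Year 1: $186,480 × 9/45 = $37,296. Book value $210,584.
Year 2: $186,480 × 8/45 = $33,152. Book value $177,432.
Year 3: $186,480 × 7/45 = $29,008. Book value $148,424.
Year 4: $186,480 × 6/45 = $24,864. Book value $123,560.
Year 5: $186,480 × 5/45 = $20,720. Book value $102,840.
Accumulated through year 5 = $247,880 − $102,840 = $145,040.

$145,040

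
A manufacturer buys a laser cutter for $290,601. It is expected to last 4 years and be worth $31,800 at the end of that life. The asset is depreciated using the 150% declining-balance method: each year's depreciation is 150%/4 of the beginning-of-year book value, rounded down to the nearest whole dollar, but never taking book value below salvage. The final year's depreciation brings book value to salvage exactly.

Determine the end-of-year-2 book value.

Depreciable base = $290,601 − $31,800 = $258,801.
Year 1: ⌊$290,601 × 150%/4⌋ = $108,975. Book value $181,626.
Year 2: ⌊$181,626 × 150%/4⌋ = $68,109. Book value $113,517.

$113,517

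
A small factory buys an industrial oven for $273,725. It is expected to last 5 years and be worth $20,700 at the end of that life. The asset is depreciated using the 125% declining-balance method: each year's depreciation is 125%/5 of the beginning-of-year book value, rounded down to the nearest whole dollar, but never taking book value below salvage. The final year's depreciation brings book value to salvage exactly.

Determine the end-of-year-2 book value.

$153,971

Depreciable base = $273,725 − $20,700 = $253,025.
Year 1: ⌊$273,725 × 125%/5⌋ = $68,431. Book value $205,294.
Year 2: ⌊$205,294 × 125%/5⌋ = $51,323. Book value $153,971.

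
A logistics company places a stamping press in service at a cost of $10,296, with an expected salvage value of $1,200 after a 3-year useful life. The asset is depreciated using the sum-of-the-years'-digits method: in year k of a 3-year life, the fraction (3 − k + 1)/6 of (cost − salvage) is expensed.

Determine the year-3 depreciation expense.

$1,516

Depreciable base = $10,296 − $1,200 = $9,096.
Sum of the years' digits = 3+2+1 = 6.
Year 1: $9,096 × 3/6 = $4,548. Book value $5,748.
Year 2: $9,096 × 2/6 = $3,032. Book value $2,716.
Year 3: $9,096 × 1/6 = $1,516. Book value $1,200.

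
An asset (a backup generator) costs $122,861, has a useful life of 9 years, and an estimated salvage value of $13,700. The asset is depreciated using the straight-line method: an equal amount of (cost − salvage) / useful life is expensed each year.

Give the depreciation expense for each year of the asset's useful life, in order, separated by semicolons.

Depreciable base = $122,861 − $13,700 = $109,161.
Annual expense = $109,161 / 9 = $12,129.
End of year 1: book value $110,732.
End of year 2: book value $98,603.
End of year 3: book value $86,474.
End of year 4: book value $74,345.
End of year 5: book value $62,216.
End of year 6: book value $50,087.
End of year 7: book value $37,958.
End of year 8: book value $25,829.
End of year 9: book value $13,700.

$12,129; $12,129; $12,129; $12,129; $12,129; $12,129; $12,129; $12,129; $12,129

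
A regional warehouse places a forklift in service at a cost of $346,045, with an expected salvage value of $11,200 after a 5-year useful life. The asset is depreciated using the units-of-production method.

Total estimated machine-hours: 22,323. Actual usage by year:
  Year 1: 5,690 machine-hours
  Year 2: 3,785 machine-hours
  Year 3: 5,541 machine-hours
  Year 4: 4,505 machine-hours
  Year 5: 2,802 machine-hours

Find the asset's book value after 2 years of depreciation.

Depreciable base = $346,045 − $11,200 = $334,845.
Rate = $334,845 / 22,323 machine-hours = $15 per machine-hour.
Year 1: 5,690 × $15 = $85,350. Book value $260,695.
Year 2: 3,785 × $15 = $56,775. Book value $203,920.

$203,920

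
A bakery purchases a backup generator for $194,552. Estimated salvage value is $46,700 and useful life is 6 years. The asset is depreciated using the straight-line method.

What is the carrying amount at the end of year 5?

$71,342

Depreciable base = $194,552 − $46,700 = $147,852.
Annual expense = $147,852 / 6 = $24,642.
End of year 1: book value $169,910.
End of year 2: book value $145,268.
End of year 3: book value $120,626.
End of year 4: book value $95,984.
End of year 5: book value $71,342.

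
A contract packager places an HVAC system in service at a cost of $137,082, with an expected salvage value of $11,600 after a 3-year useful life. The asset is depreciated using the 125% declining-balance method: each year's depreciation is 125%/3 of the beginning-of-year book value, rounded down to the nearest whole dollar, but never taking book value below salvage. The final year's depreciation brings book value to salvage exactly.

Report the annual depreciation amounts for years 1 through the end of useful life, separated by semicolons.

$57,117; $33,318; $35,047

Depreciable base = $137,082 − $11,600 = $125,482.
Year 1: ⌊$137,082 × 125%/3⌋ = $57,117. Book value $79,965.
Year 2: ⌊$79,965 × 125%/3⌋ = $33,318. Book value $46,647.
Year 3 (final): $46,647 − $11,600 = $35,047. Book value $11,600.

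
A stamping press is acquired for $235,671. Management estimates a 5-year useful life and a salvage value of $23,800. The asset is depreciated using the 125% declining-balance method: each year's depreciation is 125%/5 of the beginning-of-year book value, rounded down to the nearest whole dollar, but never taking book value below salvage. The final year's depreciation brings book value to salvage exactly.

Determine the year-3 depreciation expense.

Depreciable base = $235,671 − $23,800 = $211,871.
Year 1: ⌊$235,671 × 125%/5⌋ = $58,917. Book value $176,754.
Year 2: ⌊$176,754 × 125%/5⌋ = $44,188. Book value $132,566.
Year 3: ⌊$132,566 × 125%/5⌋ = $33,141. Book value $99,425.

$33,141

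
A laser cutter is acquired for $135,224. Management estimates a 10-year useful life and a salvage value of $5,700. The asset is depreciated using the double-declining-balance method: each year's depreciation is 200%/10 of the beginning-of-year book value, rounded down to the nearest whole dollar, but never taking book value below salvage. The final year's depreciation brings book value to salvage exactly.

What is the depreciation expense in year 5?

Depreciable base = $135,224 − $5,700 = $129,524.
Year 1: ⌊$135,224 × 200%/10⌋ = $27,044. Book value $108,180.
Year 2: ⌊$108,180 × 200%/10⌋ = $21,636. Book value $86,544.
Year 3: ⌊$86,544 × 200%/10⌋ = $17,308. Book value $69,236.
Year 4: ⌊$69,236 × 200%/10⌋ = $13,847. Book value $55,389.
Year 5: ⌊$55,389 × 200%/10⌋ = $11,077. Book value $44,312.

$11,077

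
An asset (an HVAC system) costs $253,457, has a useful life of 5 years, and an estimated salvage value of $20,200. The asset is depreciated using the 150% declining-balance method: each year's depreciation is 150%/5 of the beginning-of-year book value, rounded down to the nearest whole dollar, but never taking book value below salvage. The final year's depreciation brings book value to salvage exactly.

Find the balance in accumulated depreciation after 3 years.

$166,521

Depreciable base = $253,457 − $20,200 = $233,257.
Year 1: ⌊$253,457 × 150%/5⌋ = $76,037. Book value $177,420.
Year 2: ⌊$177,420 × 150%/5⌋ = $53,226. Book value $124,194.
Year 3: ⌊$124,194 × 150%/5⌋ = $37,258. Book value $86,936.
Accumulated through year 3 = $253,457 − $86,936 = $166,521.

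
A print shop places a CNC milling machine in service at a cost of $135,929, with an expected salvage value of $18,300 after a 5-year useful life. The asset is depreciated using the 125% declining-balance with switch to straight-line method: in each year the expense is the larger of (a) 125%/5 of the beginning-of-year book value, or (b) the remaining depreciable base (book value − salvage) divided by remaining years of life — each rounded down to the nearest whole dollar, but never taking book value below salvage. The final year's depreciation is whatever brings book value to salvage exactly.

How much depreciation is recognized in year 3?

$19,387

Depreciable base = $135,929 − $18,300 = $117,629.
Year 1: DB = ⌊$135,929 × 125%/5⌋ = $33,982; SL = ⌊$117,629/5⌋ = $23,525 → take DB $33,982. Book value $101,947.
Year 2: DB = ⌊$101,947 × 125%/5⌋ = $25,486; SL = ⌊$83,647/4⌋ = $20,911 → take DB $25,486. Book value $76,461.
Year 3: DB = ⌊$76,461 × 125%/5⌋ = $19,115; SL = ⌊$58,161/3⌋ = $19,387 → take SL $19,387. Book value $57,074.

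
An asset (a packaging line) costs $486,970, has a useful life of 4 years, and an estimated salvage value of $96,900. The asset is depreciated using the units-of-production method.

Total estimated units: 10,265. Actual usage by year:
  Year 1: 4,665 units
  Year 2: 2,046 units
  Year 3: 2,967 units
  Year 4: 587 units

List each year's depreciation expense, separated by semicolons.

Depreciable base = $486,970 − $96,900 = $390,070.
Rate = $390,070 / 10,265 units = $38 per unit.
Year 1: 4,665 × $38 = $177,270. Book value $309,700.
Year 2: 2,046 × $38 = $77,748. Book value $231,952.
Year 3: 2,967 × $38 = $112,746. Book value $119,206.
Year 4: 587 × $38 = $22,306. Book value $96,900.

$177,270; $77,748; $112,746; $22,306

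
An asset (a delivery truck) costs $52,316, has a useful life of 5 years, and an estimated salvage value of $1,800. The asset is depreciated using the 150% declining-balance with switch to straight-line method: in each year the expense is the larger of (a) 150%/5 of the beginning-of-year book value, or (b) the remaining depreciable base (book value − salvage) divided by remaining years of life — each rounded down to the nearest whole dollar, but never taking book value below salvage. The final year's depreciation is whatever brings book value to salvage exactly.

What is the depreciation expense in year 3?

Depreciable base = $52,316 − $1,800 = $50,516.
Year 1: DB = ⌊$52,316 × 150%/5⌋ = $15,694; SL = ⌊$50,516/5⌋ = $10,103 → take DB $15,694. Book value $36,622.
Year 2: DB = ⌊$36,622 × 150%/5⌋ = $10,986; SL = ⌊$34,822/4⌋ = $8,705 → take DB $10,986. Book value $25,636.
Year 3: DB = ⌊$25,636 × 150%/5⌋ = $7,690; SL = ⌊$23,836/3⌋ = $7,945 → take SL $7,945. Book value $17,691.

$7,945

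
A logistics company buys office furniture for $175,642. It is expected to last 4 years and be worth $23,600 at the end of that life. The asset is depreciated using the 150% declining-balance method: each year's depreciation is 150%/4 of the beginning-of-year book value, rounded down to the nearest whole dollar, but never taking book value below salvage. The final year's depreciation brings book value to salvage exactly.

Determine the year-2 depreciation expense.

Depreciable base = $175,642 − $23,600 = $152,042.
Year 1: ⌊$175,642 × 150%/4⌋ = $65,865. Book value $109,777.
Year 2: ⌊$109,777 × 150%/4⌋ = $41,166. Book value $68,611.

$41,166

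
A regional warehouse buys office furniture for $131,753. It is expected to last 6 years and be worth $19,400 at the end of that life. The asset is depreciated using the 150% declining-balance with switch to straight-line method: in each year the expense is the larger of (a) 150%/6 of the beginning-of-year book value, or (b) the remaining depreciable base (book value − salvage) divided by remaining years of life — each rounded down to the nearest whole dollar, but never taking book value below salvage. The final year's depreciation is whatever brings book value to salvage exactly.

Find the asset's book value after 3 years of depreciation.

$55,584

Depreciable base = $131,753 − $19,400 = $112,353.
Year 1: DB = ⌊$131,753 × 150%/6⌋ = $32,938; SL = ⌊$112,353/6⌋ = $18,725 → take DB $32,938. Book value $98,815.
Year 2: DB = ⌊$98,815 × 150%/6⌋ = $24,703; SL = ⌊$79,415/5⌋ = $15,883 → take DB $24,703. Book value $74,112.
Year 3: DB = ⌊$74,112 × 150%/6⌋ = $18,528; SL = ⌊$54,712/4⌋ = $13,678 → take DB $18,528. Book value $55,584.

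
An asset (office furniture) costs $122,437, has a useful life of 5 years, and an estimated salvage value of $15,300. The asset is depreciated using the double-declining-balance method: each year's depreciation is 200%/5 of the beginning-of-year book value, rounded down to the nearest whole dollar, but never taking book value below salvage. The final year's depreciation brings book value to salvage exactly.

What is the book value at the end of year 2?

Depreciable base = $122,437 − $15,300 = $107,137.
Year 1: ⌊$122,437 × 200%/5⌋ = $48,974. Book value $73,463.
Year 2: ⌊$73,463 × 200%/5⌋ = $29,385. Book value $44,078.

$44,078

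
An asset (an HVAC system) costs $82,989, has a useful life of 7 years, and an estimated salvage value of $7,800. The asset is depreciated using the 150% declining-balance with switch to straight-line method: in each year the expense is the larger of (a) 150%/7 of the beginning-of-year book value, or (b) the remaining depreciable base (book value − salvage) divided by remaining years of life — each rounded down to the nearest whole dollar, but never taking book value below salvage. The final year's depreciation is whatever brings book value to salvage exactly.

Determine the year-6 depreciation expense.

Depreciable base = $82,989 − $7,800 = $75,189.
Year 1: DB = ⌊$82,989 × 150%/7⌋ = $17,783; SL = ⌊$75,189/7⌋ = $10,741 → take DB $17,783. Book value $65,206.
Year 2: DB = ⌊$65,206 × 150%/7⌋ = $13,972; SL = ⌊$57,406/6⌋ = $9,567 → take DB $13,972. Book value $51,234.
Year 3: DB = ⌊$51,234 × 150%/7⌋ = $10,978; SL = ⌊$43,434/5⌋ = $8,686 → take DB $10,978. Book value $40,256.
Year 4: DB = ⌊$40,256 × 150%/7⌋ = $8,626; SL = ⌊$32,456/4⌋ = $8,114 → take DB $8,626. Book value $31,630.
Year 5: DB = ⌊$31,630 × 150%/7⌋ = $6,777; SL = ⌊$23,830/3⌋ = $7,943 → take SL $7,943. Book value $23,687.
Year 6: DB = ⌊$23,687 × 150%/7⌋ = $5,075; SL = ⌊$15,887/2⌋ = $7,943 → take SL $7,943. Book value $15,744.

$7,943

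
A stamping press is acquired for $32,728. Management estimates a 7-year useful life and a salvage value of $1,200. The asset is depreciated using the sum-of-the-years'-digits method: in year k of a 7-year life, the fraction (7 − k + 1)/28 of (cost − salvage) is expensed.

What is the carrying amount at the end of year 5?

$4,578

Depreciable base = $32,728 − $1,200 = $31,528.
Sum of the years' digits = 7+6+5+4+3+2+1 = 28.
Year 1: $31,528 × 7/28 = $7,882. Book value $24,846.
Year 2: $31,528 × 6/28 = $6,756. Book value $18,090.
Year 3: $31,528 × 5/28 = $5,630. Book value $12,460.
Year 4: $31,528 × 4/28 = $4,504. Book value $7,956.
Year 5: $31,528 × 3/28 = $3,378. Book value $4,578.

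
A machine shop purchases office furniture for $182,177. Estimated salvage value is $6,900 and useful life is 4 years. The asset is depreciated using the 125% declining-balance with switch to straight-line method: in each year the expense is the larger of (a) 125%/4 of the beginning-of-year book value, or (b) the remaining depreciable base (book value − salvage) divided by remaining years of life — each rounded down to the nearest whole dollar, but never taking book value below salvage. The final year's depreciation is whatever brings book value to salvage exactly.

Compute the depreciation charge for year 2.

$39,449

Depreciable base = $182,177 − $6,900 = $175,277.
Year 1: DB = ⌊$182,177 × 125%/4⌋ = $56,930; SL = ⌊$175,277/4⌋ = $43,819 → take DB $56,930. Book value $125,247.
Year 2: DB = ⌊$125,247 × 125%/4⌋ = $39,139; SL = ⌊$118,347/3⌋ = $39,449 → take SL $39,449. Book value $85,798.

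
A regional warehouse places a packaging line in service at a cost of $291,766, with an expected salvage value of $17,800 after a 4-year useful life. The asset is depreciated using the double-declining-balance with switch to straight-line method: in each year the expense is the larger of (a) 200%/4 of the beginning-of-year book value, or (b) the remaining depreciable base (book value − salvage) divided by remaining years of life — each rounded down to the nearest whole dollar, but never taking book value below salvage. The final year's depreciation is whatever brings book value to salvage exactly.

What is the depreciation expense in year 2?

Depreciable base = $291,766 − $17,800 = $273,966.
Year 1: DB = ⌊$291,766 × 200%/4⌋ = $145,883; SL = ⌊$273,966/4⌋ = $68,491 → take DB $145,883. Book value $145,883.
Year 2: DB = ⌊$145,883 × 200%/4⌋ = $72,941; SL = ⌊$128,083/3⌋ = $42,694 → take DB $72,941. Book value $72,942.

$72,941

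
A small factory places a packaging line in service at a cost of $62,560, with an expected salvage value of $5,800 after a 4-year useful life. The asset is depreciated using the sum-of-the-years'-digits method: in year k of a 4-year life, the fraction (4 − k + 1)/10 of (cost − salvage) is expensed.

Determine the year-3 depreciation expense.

$11,352

Depreciable base = $62,560 − $5,800 = $56,760.
Sum of the years' digits = 4+3+2+1 = 10.
Year 1: $56,760 × 4/10 = $22,704. Book value $39,856.
Year 2: $56,760 × 3/10 = $17,028. Book value $22,828.
Year 3: $56,760 × 2/10 = $11,352. Book value $11,476.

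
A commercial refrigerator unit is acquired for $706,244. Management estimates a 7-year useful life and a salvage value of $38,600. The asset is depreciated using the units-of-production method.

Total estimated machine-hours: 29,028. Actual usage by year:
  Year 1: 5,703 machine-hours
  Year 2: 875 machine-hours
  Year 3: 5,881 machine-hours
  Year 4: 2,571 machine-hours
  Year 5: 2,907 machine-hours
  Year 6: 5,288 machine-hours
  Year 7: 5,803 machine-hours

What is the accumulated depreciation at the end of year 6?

Depreciable base = $706,244 − $38,600 = $667,644.
Rate = $667,644 / 29,028 machine-hours = $23 per machine-hour.
Year 1: 5,703 × $23 = $131,169. Book value $575,075.
Year 2: 875 × $23 = $20,125. Book value $554,950.
Year 3: 5,881 × $23 = $135,263. Book value $419,687.
Year 4: 2,571 × $23 = $59,133. Book value $360,554.
Year 5: 2,907 × $23 = $66,861. Book value $293,693.
Year 6: 5,288 × $23 = $121,624. Book value $172,069.
Accumulated through year 6 = $706,244 − $172,069 = $534,175.

$534,175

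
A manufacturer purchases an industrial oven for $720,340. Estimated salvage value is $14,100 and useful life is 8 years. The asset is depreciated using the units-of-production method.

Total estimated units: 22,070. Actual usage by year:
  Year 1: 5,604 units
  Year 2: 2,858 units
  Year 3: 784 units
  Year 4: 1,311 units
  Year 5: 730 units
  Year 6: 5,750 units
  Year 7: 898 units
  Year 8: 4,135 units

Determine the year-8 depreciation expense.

$132,320

Depreciable base = $720,340 − $14,100 = $706,240.
Rate = $706,240 / 22,070 units = $32 per unit.
Year 1: 5,604 × $32 = $179,328. Book value $541,012.
Year 2: 2,858 × $32 = $91,456. Book value $449,556.
Year 3: 784 × $32 = $25,088. Book value $424,468.
Year 4: 1,311 × $32 = $41,952. Book value $382,516.
Year 5: 730 × $32 = $23,360. Book value $359,156.
Year 6: 5,750 × $32 = $184,000. Book value $175,156.
Year 7: 898 × $32 = $28,736. Book value $146,420.
Year 8: 4,135 × $32 = $132,320. Book value $14,100.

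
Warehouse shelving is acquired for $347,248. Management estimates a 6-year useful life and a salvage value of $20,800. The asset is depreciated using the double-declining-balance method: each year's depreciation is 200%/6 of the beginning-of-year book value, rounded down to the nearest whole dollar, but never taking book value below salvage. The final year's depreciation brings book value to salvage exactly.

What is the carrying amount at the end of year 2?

$154,333

Depreciable base = $347,248 − $20,800 = $326,448.
Year 1: ⌊$347,248 × 200%/6⌋ = $115,749. Book value $231,499.
Year 2: ⌊$231,499 × 200%/6⌋ = $77,166. Book value $154,333.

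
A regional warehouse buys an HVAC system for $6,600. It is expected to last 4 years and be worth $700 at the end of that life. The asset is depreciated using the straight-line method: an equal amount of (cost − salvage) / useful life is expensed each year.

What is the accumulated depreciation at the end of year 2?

$2,950

Depreciable base = $6,600 − $700 = $5,900.
Annual expense = $5,900 / 4 = $1,475.
End of year 1: book value $5,125.
End of year 2: book value $3,650.
Accumulated through year 2 = $6,600 − $3,650 = $2,950.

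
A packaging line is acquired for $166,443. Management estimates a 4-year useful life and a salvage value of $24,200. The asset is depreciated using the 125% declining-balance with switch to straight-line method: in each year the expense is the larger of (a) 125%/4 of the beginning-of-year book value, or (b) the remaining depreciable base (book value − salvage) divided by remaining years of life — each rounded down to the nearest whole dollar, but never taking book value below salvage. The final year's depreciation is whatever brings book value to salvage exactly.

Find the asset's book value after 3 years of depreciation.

Depreciable base = $166,443 − $24,200 = $142,243.
Year 1: DB = ⌊$166,443 × 125%/4⌋ = $52,013; SL = ⌊$142,243/4⌋ = $35,560 → take DB $52,013. Book value $114,430.
Year 2: DB = ⌊$114,430 × 125%/4⌋ = $35,759; SL = ⌊$90,230/3⌋ = $30,076 → take DB $35,759. Book value $78,671.
Year 3: DB = ⌊$78,671 × 125%/4⌋ = $24,584; SL = ⌊$54,471/2⌋ = $27,235 → take SL $27,235. Book value $51,436.

$51,436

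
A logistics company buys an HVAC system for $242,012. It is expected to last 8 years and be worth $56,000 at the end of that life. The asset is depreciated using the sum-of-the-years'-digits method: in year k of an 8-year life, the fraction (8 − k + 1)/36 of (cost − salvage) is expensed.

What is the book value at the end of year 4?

Depreciable base = $242,012 − $56,000 = $186,012.
Sum of the years' digits = 8+7+6+5+4+3+2+1 = 36.
Year 1: $186,012 × 8/36 = $41,336. Book value $200,676.
Year 2: $186,012 × 7/36 = $36,169. Book value $164,507.
Year 3: $186,012 × 6/36 = $31,002. Book value $133,505.
Year 4: $186,012 × 5/36 = $25,835. Book value $107,670.

$107,670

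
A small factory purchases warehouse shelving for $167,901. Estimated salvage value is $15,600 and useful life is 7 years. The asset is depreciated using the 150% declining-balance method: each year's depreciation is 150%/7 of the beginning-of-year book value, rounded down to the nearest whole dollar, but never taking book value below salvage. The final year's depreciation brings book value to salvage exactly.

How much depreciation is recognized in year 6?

$10,774

Depreciable base = $167,901 − $15,600 = $152,301.
Year 1: ⌊$167,901 × 150%/7⌋ = $35,978. Book value $131,923.
Year 2: ⌊$131,923 × 150%/7⌋ = $28,269. Book value $103,654.
Year 3: ⌊$103,654 × 150%/7⌋ = $22,211. Book value $81,443.
Year 4: ⌊$81,443 × 150%/7⌋ = $17,452. Book value $63,991.
Year 5: ⌊$63,991 × 150%/7⌋ = $13,712. Book value $50,279.
Year 6: ⌊$50,279 × 150%/7⌋ = $10,774. Book value $39,505.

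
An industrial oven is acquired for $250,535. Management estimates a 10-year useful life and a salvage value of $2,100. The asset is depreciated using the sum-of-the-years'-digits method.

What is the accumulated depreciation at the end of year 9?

$243,918

Depreciable base = $250,535 − $2,100 = $248,435.
Sum of the years' digits = 10+9+8+7+6+5+4+3+2+1 = 55.
Year 1: $248,435 × 10/55 = $45,170. Book value $205,365.
Year 2: $248,435 × 9/55 = $40,653. Book value $164,712.
Year 3: $248,435 × 8/55 = $36,136. Book value $128,576.
Year 4: $248,435 × 7/55 = $31,619. Book value $96,957.
Year 5: $248,435 × 6/55 = $27,102. Book value $69,855.
Year 6: $248,435 × 5/55 = $22,585. Book value $47,270.
Year 7: $248,435 × 4/55 = $18,068. Book value $29,202.
Year 8: $248,435 × 3/55 = $13,551. Book value $15,651.
Year 9: $248,435 × 2/55 = $9,034. Book value $6,617.
Accumulated through year 9 = $250,535 − $6,617 = $243,918.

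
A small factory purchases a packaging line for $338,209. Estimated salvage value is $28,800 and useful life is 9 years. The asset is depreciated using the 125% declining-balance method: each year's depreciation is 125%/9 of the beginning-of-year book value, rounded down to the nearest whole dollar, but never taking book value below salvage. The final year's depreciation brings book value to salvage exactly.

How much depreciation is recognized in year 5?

$25,828

Depreciable base = $338,209 − $28,800 = $309,409.
Year 1: ⌊$338,209 × 125%/9⌋ = $46,973. Book value $291,236.
Year 2: ⌊$291,236 × 125%/9⌋ = $40,449. Book value $250,787.
Year 3: ⌊$250,787 × 125%/9⌋ = $34,831. Book value $215,956.
Year 4: ⌊$215,956 × 125%/9⌋ = $29,993. Book value $185,963.
Year 5: ⌊$185,963 × 125%/9⌋ = $25,828. Book value $160,135.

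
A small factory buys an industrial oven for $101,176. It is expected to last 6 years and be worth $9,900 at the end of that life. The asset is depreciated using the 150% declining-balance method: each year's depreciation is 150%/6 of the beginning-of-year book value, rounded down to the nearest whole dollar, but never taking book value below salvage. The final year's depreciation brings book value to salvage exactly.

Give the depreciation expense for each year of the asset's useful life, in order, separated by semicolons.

Depreciable base = $101,176 − $9,900 = $91,276.
Year 1: ⌊$101,176 × 150%/6⌋ = $25,294. Book value $75,882.
Year 2: ⌊$75,882 × 150%/6⌋ = $18,970. Book value $56,912.
Year 3: ⌊$56,912 × 150%/6⌋ = $14,228. Book value $42,684.
Year 4: ⌊$42,684 × 150%/6⌋ = $10,671. Book value $32,013.
Year 5: ⌊$32,013 × 150%/6⌋ = $8,003. Book value $24,010.
Year 6 (final): $24,010 − $9,900 = $14,110. Book value $9,900.

$25,294; $18,970; $14,228; $10,671; $8,003; $14,110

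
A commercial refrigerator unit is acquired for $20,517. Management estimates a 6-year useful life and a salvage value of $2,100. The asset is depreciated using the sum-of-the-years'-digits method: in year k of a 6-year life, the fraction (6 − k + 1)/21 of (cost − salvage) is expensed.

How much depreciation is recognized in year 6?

Depreciable base = $20,517 − $2,100 = $18,417.
Sum of the years' digits = 6+5+4+3+2+1 = 21.
Year 1: $18,417 × 6/21 = $5,262. Book value $15,255.
Year 2: $18,417 × 5/21 = $4,385. Book value $10,870.
Year 3: $18,417 × 4/21 = $3,508. Book value $7,362.
Year 4: $18,417 × 3/21 = $2,631. Book value $4,731.
Year 5: $18,417 × 2/21 = $1,754. Book value $2,977.
Year 6: $18,417 × 1/21 = $877. Book value $2,100.

$877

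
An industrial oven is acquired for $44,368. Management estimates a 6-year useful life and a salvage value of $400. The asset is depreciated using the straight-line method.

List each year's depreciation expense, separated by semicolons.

Depreciable base = $44,368 − $400 = $43,968.
Annual expense = $43,968 / 6 = $7,328.
End of year 1: book value $37,040.
End of year 2: book value $29,712.
End of year 3: book value $22,384.
End of year 4: book value $15,056.
End of year 5: book value $7,728.
End of year 6: book value $400.

$7,328; $7,328; $7,328; $7,328; $7,328; $7,328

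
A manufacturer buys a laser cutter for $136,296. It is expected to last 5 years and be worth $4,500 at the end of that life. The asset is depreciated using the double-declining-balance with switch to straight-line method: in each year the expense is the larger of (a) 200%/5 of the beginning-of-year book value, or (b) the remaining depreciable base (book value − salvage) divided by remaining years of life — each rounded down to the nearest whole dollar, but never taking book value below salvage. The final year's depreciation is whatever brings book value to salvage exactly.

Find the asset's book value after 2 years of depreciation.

Depreciable base = $136,296 − $4,500 = $131,796.
Year 1: DB = ⌊$136,296 × 200%/5⌋ = $54,518; SL = ⌊$131,796/5⌋ = $26,359 → take DB $54,518. Book value $81,778.
Year 2: DB = ⌊$81,778 × 200%/5⌋ = $32,711; SL = ⌊$77,278/4⌋ = $19,319 → take DB $32,711. Book value $49,067.

$49,067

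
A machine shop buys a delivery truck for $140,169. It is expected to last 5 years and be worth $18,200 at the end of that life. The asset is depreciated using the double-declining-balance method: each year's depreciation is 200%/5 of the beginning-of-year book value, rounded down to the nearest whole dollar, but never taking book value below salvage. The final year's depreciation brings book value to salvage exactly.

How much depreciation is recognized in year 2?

Depreciable base = $140,169 − $18,200 = $121,969.
Year 1: ⌊$140,169 × 200%/5⌋ = $56,067. Book value $84,102.
Year 2: ⌊$84,102 × 200%/5⌋ = $33,640. Book value $50,462.

$33,640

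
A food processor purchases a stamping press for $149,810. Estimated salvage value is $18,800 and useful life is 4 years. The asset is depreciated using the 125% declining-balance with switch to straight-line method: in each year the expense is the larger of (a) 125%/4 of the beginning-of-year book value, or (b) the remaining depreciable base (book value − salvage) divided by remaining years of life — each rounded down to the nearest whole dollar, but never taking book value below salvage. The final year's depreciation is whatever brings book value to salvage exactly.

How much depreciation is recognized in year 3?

Depreciable base = $149,810 − $18,800 = $131,010.
Year 1: DB = ⌊$149,810 × 125%/4⌋ = $46,815; SL = ⌊$131,010/4⌋ = $32,752 → take DB $46,815. Book value $102,995.
Year 2: DB = ⌊$102,995 × 125%/4⌋ = $32,185; SL = ⌊$84,195/3⌋ = $28,065 → take DB $32,185. Book value $70,810.
Year 3: DB = ⌊$70,810 × 125%/4⌋ = $22,128; SL = ⌊$52,010/2⌋ = $26,005 → take SL $26,005. Book value $44,805.

$26,005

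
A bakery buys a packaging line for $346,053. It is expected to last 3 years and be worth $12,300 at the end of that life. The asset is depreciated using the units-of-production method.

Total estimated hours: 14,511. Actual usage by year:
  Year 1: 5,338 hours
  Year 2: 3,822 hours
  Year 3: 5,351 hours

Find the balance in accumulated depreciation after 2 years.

Depreciable base = $346,053 − $12,300 = $333,753.
Rate = $333,753 / 14,511 hours = $23 per hour.
Year 1: 5,338 × $23 = $122,774. Book value $223,279.
Year 2: 3,822 × $23 = $87,906. Book value $135,373.
Accumulated through year 2 = $346,053 − $135,373 = $210,680.

$210,680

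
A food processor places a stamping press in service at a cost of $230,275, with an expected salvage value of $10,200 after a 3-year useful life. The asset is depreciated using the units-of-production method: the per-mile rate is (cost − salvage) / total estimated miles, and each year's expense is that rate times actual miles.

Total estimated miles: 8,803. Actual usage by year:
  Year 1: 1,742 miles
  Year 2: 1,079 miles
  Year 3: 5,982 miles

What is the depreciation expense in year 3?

Depreciable base = $230,275 − $10,200 = $220,075.
Rate = $220,075 / 8,803 miles = $25 per mile.
Year 1: 1,742 × $25 = $43,550. Book value $186,725.
Year 2: 1,079 × $25 = $26,975. Book value $159,750.
Year 3: 5,982 × $25 = $149,550. Book value $10,200.

$149,550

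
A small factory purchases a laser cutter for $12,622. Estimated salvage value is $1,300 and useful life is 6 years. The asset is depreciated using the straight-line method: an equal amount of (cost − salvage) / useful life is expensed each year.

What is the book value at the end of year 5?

$3,187

Depreciable base = $12,622 − $1,300 = $11,322.
Annual expense = $11,322 / 6 = $1,887.
End of year 1: book value $10,735.
End of year 2: book value $8,848.
End of year 3: book value $6,961.
End of year 4: book value $5,074.
End of year 5: book value $3,187.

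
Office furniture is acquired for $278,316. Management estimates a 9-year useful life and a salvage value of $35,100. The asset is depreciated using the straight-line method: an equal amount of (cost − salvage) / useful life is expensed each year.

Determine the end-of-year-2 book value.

$224,268

Depreciable base = $278,316 − $35,100 = $243,216.
Annual expense = $243,216 / 9 = $27,024.
End of year 1: book value $251,292.
End of year 2: book value $224,268.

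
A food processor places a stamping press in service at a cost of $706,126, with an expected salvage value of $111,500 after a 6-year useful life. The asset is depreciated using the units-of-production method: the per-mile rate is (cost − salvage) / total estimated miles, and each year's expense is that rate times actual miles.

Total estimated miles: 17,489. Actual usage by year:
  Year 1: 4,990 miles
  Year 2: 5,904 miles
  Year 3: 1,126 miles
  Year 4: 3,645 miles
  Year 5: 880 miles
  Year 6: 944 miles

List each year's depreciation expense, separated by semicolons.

$169,660; $200,736; $38,284; $123,930; $29,920; $32,096

Depreciable base = $706,126 − $111,500 = $594,626.
Rate = $594,626 / 17,489 miles = $34 per mile.
Year 1: 4,990 × $34 = $169,660. Book value $536,466.
Year 2: 5,904 × $34 = $200,736. Book value $335,730.
Year 3: 1,126 × $34 = $38,284. Book value $297,446.
Year 4: 3,645 × $34 = $123,930. Book value $173,516.
Year 5: 880 × $34 = $29,920. Book value $143,596.
Year 6: 944 × $34 = $32,096. Book value $111,500.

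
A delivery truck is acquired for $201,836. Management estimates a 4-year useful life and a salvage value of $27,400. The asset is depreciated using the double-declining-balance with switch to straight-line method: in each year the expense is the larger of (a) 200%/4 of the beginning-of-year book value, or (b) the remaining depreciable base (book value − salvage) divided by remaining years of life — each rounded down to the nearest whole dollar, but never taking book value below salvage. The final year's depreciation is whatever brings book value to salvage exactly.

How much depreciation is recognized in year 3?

$23,059

Depreciable base = $201,836 − $27,400 = $174,436.
Year 1: DB = ⌊$201,836 × 200%/4⌋ = $100,918; SL = ⌊$174,436/4⌋ = $43,609 → take DB $100,918. Book value $100,918.
Year 2: DB = ⌊$100,918 × 200%/4⌋ = $50,459; SL = ⌊$73,518/3⌋ = $24,506 → take DB $50,459. Book value $50,459.
Year 3: DB = ⌊$50,459 × 200%/4⌋ = $25,229; SL = ⌊$23,059/2⌋ = $11,529 → take DB $25,229, capped at $23,059. Book value $27,400.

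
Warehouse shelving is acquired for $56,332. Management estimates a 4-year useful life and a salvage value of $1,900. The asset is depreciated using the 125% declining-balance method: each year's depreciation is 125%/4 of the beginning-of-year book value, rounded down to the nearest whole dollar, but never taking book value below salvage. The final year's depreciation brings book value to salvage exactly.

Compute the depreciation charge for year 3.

Depreciable base = $56,332 − $1,900 = $54,432.
Year 1: ⌊$56,332 × 125%/4⌋ = $17,603. Book value $38,729.
Year 2: ⌊$38,729 × 125%/4⌋ = $12,102. Book value $26,627.
Year 3: ⌊$26,627 × 125%/4⌋ = $8,320. Book value $18,307.

$8,320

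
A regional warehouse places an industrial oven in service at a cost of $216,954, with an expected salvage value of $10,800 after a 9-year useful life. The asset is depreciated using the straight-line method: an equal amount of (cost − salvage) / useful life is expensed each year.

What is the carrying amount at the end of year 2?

Depreciable base = $216,954 − $10,800 = $206,154.
Annual expense = $206,154 / 9 = $22,906.
End of year 1: book value $194,048.
End of year 2: book value $171,142.

$171,142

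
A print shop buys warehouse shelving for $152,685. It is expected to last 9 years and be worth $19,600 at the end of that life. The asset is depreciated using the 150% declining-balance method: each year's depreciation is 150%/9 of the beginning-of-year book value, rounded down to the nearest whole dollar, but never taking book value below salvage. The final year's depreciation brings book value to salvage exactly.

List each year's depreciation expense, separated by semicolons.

$25,447; $21,206; $17,672; $14,726; $12,272; $10,227; $8,522; $7,102; $15,911

Depreciable base = $152,685 − $19,600 = $133,085.
Year 1: ⌊$152,685 × 150%/9⌋ = $25,447. Book value $127,238.
Year 2: ⌊$127,238 × 150%/9⌋ = $21,206. Book value $106,032.
Year 3: ⌊$106,032 × 150%/9⌋ = $17,672. Book value $88,360.
Year 4: ⌊$88,360 × 150%/9⌋ = $14,726. Book value $73,634.
Year 5: ⌊$73,634 × 150%/9⌋ = $12,272. Book value $61,362.
Year 6: ⌊$61,362 × 150%/9⌋ = $10,227. Book value $51,135.
Year 7: ⌊$51,135 × 150%/9⌋ = $8,522. Book value $42,613.
Year 8: ⌊$42,613 × 150%/9⌋ = $7,102. Book value $35,511.
Year 9 (final): $35,511 − $19,600 = $15,911. Book value $19,600.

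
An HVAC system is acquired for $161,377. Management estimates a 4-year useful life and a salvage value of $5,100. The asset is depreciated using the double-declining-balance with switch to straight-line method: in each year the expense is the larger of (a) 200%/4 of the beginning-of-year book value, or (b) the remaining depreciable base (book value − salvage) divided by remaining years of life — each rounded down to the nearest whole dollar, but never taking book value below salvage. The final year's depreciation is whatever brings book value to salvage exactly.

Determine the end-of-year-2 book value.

$40,345

Depreciable base = $161,377 − $5,100 = $156,277.
Year 1: DB = ⌊$161,377 × 200%/4⌋ = $80,688; SL = ⌊$156,277/4⌋ = $39,069 → take DB $80,688. Book value $80,689.
Year 2: DB = ⌊$80,689 × 200%/4⌋ = $40,344; SL = ⌊$75,589/3⌋ = $25,196 → take DB $40,344. Book value $40,345.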